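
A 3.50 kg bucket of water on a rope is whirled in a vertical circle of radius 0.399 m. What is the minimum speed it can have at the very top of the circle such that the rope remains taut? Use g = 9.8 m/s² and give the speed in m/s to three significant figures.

1.98 m/s

At the highest point the centre is directly below, so both the weight and T act inward: T + mg = mv²/r.
At minimum speed T → 0, so mg = mv_min²/r ⇒ v_min = √(g r) = √(9.8 × 0.399) = 1.977 m/s.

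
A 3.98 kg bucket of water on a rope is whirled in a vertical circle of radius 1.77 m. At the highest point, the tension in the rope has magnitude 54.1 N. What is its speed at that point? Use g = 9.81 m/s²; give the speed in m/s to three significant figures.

At the top, T + mg = mv²/r, so v = √(r(T/m + g)) = √(1.77 × (54.1/3.98 + 9.81)) = √(1.77 × 23.40) = √41.42 = 6.436 m/s.

6.44 m/s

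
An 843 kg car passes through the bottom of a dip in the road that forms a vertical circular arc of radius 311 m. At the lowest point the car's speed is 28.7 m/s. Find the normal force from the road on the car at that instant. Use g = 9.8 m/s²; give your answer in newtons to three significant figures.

10500 N

At the lowest point, N points up (toward the centre) and the weight mg points down (away from the centre), so the net inward force is N − mg = mv²/r.
N = m(v²/r + g) = 843 × ((28.7)²/311 + 9.8) = 843 × (2.649 + 9.8) = 843 × 12.45 = 10490 N.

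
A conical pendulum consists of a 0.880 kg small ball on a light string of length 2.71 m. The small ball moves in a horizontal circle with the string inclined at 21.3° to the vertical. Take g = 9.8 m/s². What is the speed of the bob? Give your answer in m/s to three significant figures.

1.94 m/s

The radius of the circle is r = L sinθ = 2.71 × sin 21.3° = 0.9844 m.
Horizontally T sinθ = mv²/r and vertically T cosθ = mg, so tanθ = v²/(rg).
v = √(r g tanθ) = √(0.9844 × 9.8 × 0.3899) = √3.761 = 1.939 m/s.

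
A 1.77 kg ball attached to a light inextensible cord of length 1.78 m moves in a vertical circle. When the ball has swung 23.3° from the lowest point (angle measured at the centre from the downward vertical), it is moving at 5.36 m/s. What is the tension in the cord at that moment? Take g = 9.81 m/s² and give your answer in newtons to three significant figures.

Take the radial direction toward the centre of the circle as positive. The component of the weight along the string toward the centre is −mg cos φ (φ measured from the bottom), so Newton's second law along the string gives T − mg cos φ = m v²/r.
cos 23.3° = 0.9184, so T = m(v²/r + g cos φ) = 1.77 × ((5.36)²/1.78 + 9.81 × 0.9184) = 1.77 × (16.14 + (9.010)) = 1.77 × 25.15 = 44.52 N.

44.5 N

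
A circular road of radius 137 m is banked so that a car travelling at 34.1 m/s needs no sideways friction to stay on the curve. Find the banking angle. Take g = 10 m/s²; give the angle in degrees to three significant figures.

40.3°

With no friction, the horizontal component of the normal force provides the centripetal force: N sinθ = mv²/r, while N cosθ = mg vertically.
Dividing: tanθ = v²/(r g) = (34.1)²/(137 × 10.0) = 1163/1370 = 0.8488.
θ = arctan(0.8488) = 40.32°.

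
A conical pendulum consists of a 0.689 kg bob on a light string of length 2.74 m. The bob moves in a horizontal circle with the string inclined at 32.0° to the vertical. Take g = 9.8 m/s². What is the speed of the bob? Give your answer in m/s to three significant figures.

The radius of the circle is r = L sinθ = 2.74 × sin 32.0° = 1.452 m.
Horizontally T sinθ = mv²/r and vertically T cosθ = mg, so tanθ = v²/(rg).
v = √(r g tanθ) = √(1.452 × 9.8 × 0.6249) = √8.892 = 2.982 m/s.

2.98 m/s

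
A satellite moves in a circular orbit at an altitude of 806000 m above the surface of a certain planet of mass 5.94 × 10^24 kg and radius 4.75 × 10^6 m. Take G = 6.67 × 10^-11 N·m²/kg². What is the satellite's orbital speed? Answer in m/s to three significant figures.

Orbital radius r = R + h = 4.75 × 10^6 + 806000 = 5.556 × 10^6 m.
Gravity supplies the centripetal force: G M m / r² = m v² / r, so v = √(GM/r).
v = √(6.67 × 10^-11 × 5.94 × 10^24 / 5.556 × 10^6) = √(7.131 × 10^7) = 8445 m/s.

8440 m/s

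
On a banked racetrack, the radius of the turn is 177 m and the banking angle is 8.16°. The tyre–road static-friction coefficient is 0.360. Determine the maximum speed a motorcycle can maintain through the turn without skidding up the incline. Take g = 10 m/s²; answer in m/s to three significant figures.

At the maximum speed, friction acts down the slope at its limiting value f = μN. Radially (horizontal, toward centre): N sinθ + μN cosθ = mv²/r. Vertically: N cosθ − μN sinθ = mg.
Dividing: v² = r g (sinθ + μcosθ)/(cosθ − μsinθ).
sinθ + μcosθ = 0.1419 + 0.360×0.9899 = 0.4983; cosθ − μsinθ = 0.9899 − 0.360×0.1419 = 0.9388.
v² = 177 × 10.0 × 0.4983/0.9388 = 939.5 m²/s², so v = 30.65 m/s.

30.7 m/s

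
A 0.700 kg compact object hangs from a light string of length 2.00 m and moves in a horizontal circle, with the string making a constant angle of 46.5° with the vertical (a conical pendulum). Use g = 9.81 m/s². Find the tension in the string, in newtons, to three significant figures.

Vertically the bob has no acceleration, so T cosθ = mg.
T = mg/cosθ = 0.700 × 9.81 / cos 46.5° = 6.867/0.6884 = 9.976 N.

9.98 N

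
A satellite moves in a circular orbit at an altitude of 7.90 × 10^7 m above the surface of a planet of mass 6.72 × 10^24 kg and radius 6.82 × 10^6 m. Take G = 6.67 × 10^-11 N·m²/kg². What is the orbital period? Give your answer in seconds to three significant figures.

236000 s

r = R + h = 6.82 × 10^6 + 7.90 × 10^7 = 8.582 × 10^7 m. Gravity provides the centripetal force: G M m / r² = m v² / r ⇒ v = √(GM/r) = 2285 m/s.
T = 2πr/v = 2π × 8.582 × 10^7 / 2285 = 235900 s.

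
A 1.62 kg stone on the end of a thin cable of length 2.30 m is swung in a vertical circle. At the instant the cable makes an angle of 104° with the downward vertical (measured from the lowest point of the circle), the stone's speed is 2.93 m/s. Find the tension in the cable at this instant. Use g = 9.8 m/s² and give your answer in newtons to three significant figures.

2.21 N

Take the radial direction toward the centre of the circle as positive. The component of the weight along the string toward the centre is −mg cos φ (φ measured from the bottom), so Newton's second law along the string gives T − mg cos φ = m v²/r.
cos 104° = -0.2419, so T = m(v²/r + g cos φ) = 1.62 × ((2.93)²/2.30 + 9.8 × -0.2419) = 1.62 × (3.733 + (-2.371)) = 1.62 × 1.362 = 2.206 N.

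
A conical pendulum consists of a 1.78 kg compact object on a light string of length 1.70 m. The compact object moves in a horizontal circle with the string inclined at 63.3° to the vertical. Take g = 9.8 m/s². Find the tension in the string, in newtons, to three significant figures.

Vertically the bob has no acceleration, so T cosθ = mg.
T = mg/cosθ = 1.78 × 9.8 / cos 63.3° = 17.44/0.4493 = 38.82 N.

38.8 N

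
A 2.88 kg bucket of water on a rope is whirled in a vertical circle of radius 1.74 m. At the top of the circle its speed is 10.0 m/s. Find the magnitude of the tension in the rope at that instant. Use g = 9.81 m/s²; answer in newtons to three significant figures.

137 N

At the top, both T and the weight mg point inward (toward the centre), so T + mg = mv²/r.
T = m(v²/r − g) = 2.88 × ((10.0)²/1.74 − 9.81) = 2.88 × (57.47 − 9.81) = 2.88 × 47.66 = 137.3 N.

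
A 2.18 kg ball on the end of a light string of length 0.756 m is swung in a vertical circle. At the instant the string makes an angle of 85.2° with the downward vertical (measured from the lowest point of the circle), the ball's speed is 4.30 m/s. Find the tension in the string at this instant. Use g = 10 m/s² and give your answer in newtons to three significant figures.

Take the radial direction toward the centre of the circle as positive. The component of the weight along the string toward the centre is −mg cos φ (φ measured from the bottom), so Newton's second law along the string gives T − mg cos φ = m v²/r.
cos 85.2° = 0.08368, so T = m(v²/r + g cos φ) = 2.18 × ((4.30)²/0.756 + 10.0 × 0.08368) = 2.18 × (24.46 + (0.8368)) = 2.18 × 25.29 = 55.14 N.

55.1 N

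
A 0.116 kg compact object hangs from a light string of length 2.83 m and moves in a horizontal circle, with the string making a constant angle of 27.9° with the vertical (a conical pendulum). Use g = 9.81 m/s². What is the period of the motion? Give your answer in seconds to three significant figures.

3.17 s

r = L sinθ = 1.324 m. From T sinθ = mω²r and T cosθ = mg: tanθ = ω²r/g, so ω² = g tanθ / r = g/(L cosθ).
ω = √(g/(L cosθ)) = √(9.81/(2.83 × 0.8838)) = √3.922 = 1.980 rad/s.
Period = 2π/ω = 3.173 s.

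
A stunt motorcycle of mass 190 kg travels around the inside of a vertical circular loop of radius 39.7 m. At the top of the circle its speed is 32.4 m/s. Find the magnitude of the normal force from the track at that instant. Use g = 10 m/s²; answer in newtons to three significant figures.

At the top, both N and the weight mg point inward (toward the centre), so N + mg = mv²/r.
N = m(v²/r − g) = 190 × ((32.4)²/39.7 − 10.0) = 190 × (26.44 − 10.0) = 190 × 16.44 = 3124 N.

3120 N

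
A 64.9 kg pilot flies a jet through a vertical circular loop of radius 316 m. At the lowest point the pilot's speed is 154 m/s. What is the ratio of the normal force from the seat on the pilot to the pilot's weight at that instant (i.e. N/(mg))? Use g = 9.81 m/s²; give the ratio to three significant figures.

At the bottom, N − mg = mv²/r, so N = m(v²/r + g) and N/(mg) = v²/(rg) + 1 = (154)²/(316 × 9.81) + 1 = 7.650 + 1 = 8.650.

8.65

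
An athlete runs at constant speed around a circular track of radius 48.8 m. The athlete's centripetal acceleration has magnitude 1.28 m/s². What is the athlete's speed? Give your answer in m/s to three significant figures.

a_c = v²/r ⇒ v = √(a_c · r) = √(1.28 × 48.8) = √62.46 = 7.903 m/s.

7.90 m/s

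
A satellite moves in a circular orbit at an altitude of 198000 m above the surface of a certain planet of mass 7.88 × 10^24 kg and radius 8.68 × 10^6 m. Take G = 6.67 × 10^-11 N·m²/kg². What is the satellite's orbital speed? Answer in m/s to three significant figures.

7690 m/s

Orbital radius r = R + h = 8.68 × 10^6 + 198000 = 8.878 × 10^6 m.
Gravity supplies the centripetal force: G M m / r² = m v² / r, so v = √(GM/r).
v = √(6.67 × 10^-11 × 7.88 × 10^24 / 8.878 × 10^6) = √(5.920 × 10^7) = 7694 m/s.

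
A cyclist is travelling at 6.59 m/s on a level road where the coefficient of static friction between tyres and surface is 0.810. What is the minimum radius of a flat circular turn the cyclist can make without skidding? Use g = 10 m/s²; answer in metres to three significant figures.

At the limit, μ_s m g = m v²/r, so r_min = v²/(μ_s g) = (6.59)²/(0.810 × 10.0) = 43.43/8.100 = 5.361 m.

5.36 m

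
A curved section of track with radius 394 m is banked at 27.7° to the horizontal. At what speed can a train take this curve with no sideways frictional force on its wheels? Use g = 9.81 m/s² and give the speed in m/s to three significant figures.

On a frictionless banked curve, N sinθ = mv²/r and N cosθ = mg, so tanθ = v²/(rg).
v = √(r g tanθ) = √(394 × 9.81 × tan 27.7°) = √(394 × 9.81 × 0.5250) = √2029 = 45.05 m/s.

45.0 m/s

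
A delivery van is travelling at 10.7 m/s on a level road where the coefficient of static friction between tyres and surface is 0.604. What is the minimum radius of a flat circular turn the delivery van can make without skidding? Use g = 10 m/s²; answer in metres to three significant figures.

19.0 m

At the limit, μ_s m g = m v²/r, so r_min = v²/(μ_s g) = (10.7)²/(0.604 × 10.0) = 114.5/6.040 = 18.96 m.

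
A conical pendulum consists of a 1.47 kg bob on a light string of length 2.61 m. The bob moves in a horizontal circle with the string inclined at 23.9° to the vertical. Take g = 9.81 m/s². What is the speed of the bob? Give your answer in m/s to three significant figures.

The radius of the circle is r = L sinθ = 2.61 × sin 23.9° = 1.057 m.
Horizontally T sinθ = mv²/r and vertically T cosθ = mg, so tanθ = v²/(rg).
v = √(r g tanθ) = √(1.057 × 9.81 × 0.4431) = √4.597 = 2.144 m/s.

2.14 m/s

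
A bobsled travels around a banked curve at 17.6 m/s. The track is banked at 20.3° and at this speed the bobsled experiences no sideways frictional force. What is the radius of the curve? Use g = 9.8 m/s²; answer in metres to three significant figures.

85.4 m

Frictionless banking: tanθ = v²/(rg), so r = v²/(g tanθ).
r = (17.6)²/(9.8 × tan 20.3°) = 309.8/(9.8 × 0.3699) = 309.8/3.625 = 85.45 m.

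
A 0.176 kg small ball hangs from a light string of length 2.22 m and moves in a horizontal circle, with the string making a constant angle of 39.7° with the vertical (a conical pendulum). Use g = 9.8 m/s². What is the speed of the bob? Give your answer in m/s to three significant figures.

The radius of the circle is r = L sinθ = 2.22 × sin 39.7° = 1.418 m.
Horizontally T sinθ = mv²/r and vertically T cosθ = mg, so tanθ = v²/(rg).
v = √(r g tanθ) = √(1.418 × 9.8 × 0.8302) = √11.54 = 3.397 m/s.

3.40 m/s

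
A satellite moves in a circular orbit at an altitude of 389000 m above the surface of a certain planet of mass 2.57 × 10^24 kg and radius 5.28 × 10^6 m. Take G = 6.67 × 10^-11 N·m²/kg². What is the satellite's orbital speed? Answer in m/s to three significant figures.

Orbital radius r = R + h = 5.28 × 10^6 + 389000 = 5.669 × 10^6 m.
Gravity supplies the centripetal force: G M m / r² = m v² / r, so v = √(GM/r).
v = √(6.67 × 10^-11 × 2.57 × 10^24 / 5.669 × 10^6) = √(3.024 × 10^7) = 5499 m/s.

5500 m/s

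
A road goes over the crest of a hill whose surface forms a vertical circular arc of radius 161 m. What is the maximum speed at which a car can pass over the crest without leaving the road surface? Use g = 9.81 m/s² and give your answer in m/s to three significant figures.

39.7 m/s

At the crest the centre of the circle is below the car, so the net downward (centripetal) force is mg − N = mv²/r.
The car leaves the road when N → 0, giving v_max = √(g r) = √(9.81 × 161) = 39.74 m/s.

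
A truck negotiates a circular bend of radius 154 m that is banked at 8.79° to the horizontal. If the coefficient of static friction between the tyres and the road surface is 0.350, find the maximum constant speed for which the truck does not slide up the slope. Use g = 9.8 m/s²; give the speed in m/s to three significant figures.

28.4 m/s

At the maximum speed, friction acts down the slope at its limiting value f = μN. Radially (horizontal, toward centre): N sinθ + μN cosθ = mv²/r. Vertically: N cosθ − μN sinθ = mg.
Dividing: v² = r g (sinθ + μcosθ)/(cosθ − μsinθ).
sinθ + μcosθ = 0.1528 + 0.350×0.9883 = 0.4987; cosθ − μsinθ = 0.9883 − 0.350×0.1528 = 0.9348.
v² = 154 × 9.8 × 0.4987/0.9348 = 805.2 m²/s², so v = 28.38 m/s.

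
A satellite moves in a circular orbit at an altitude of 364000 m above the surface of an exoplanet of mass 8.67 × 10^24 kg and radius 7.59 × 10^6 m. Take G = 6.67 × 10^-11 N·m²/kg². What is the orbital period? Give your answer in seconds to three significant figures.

5860 s

r = R + h = 7.59 × 10^6 + 364000 = 7.954 × 10^6 m. Gravity provides the centripetal force: G M m / r² = m v² / r ⇒ v = √(GM/r) = 8527 m/s.
T = 2πr/v = 2π × 7.954 × 10^6 / 8527 = 5861 s.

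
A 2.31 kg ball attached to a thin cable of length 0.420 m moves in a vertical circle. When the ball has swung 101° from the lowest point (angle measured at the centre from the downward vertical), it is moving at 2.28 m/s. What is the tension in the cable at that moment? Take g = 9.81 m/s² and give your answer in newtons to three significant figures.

Take the radial direction toward the centre of the circle as positive. The component of the weight along the string toward the centre is −mg cos φ (φ measured from the bottom), so Newton's second law along the string gives T − mg cos φ = m v²/r.
cos 101° = -0.1908, so T = m(v²/r + g cos φ) = 2.31 × ((2.28)²/0.420 + 9.81 × -0.1908) = 2.31 × (12.38 + (-1.872)) = 2.31 × 10.51 = 24.27 N.

24.3 N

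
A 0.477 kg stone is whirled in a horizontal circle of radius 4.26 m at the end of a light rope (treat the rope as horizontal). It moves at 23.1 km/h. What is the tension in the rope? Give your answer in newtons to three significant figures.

4.61 N

v = 23.1 km/h = 23.1/3.6 = 6.417 m/s.
The tension is the only horizontal force, so it supplies the full centripetal force: T = m v²/r = 0.477 × (6.417)²/4.26 = 0.477 × 41.17/4.26 = 4.610 N.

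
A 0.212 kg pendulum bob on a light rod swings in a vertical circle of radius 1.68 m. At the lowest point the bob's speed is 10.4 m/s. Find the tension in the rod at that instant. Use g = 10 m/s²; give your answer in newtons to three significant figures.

At the lowest point, T points up (toward the centre) and the weight mg points down (away from the centre), so the net inward force is T − mg = mv²/r.
T = m(v²/r + g) = 0.212 × ((10.4)²/1.68 + 10.0) = 0.212 × (64.38 + 10.0) = 0.212 × 74.38 = 15.77 N.

15.8 N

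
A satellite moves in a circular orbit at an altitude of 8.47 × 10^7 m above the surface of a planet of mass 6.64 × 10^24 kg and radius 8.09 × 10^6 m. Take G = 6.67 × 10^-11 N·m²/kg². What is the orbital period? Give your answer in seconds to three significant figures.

r = R + h = 8.09 × 10^6 + 8.47 × 10^7 = 9.279 × 10^7 m. Gravity provides the centripetal force: G M m / r² = m v² / r ⇒ v = √(GM/r) = 2185 m/s.
T = 2πr/v = 2π × 9.279 × 10^7 / 2185 = 266900 s.

267000 s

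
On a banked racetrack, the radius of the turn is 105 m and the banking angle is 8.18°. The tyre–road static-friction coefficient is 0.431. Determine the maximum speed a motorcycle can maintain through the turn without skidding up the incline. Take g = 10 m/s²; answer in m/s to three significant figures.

At the maximum speed, friction acts down the slope at its limiting value f = μN. Radially (horizontal, toward centre): N sinθ + μN cosθ = mv²/r. Vertically: N cosθ − μN sinθ = mg.
Dividing: v² = r g (sinθ + μcosθ)/(cosθ − μsinθ).
sinθ + μcosθ = 0.1423 + 0.431×0.9898 = 0.5689; cosθ − μsinθ = 0.9898 − 0.431×0.1423 = 0.9285.
v² = 105 × 10.0 × 0.5689/0.9285 = 643.3 m²/s², so v = 25.36 m/s.

25.4 m/s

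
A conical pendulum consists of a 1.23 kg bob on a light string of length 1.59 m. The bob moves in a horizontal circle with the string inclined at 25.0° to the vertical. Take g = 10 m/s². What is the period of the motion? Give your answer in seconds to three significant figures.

r = L sinθ = 0.6720 m. From T sinθ = mω²r and T cosθ = mg: tanθ = ω²r/g, so ω² = g tanθ / r = g/(L cosθ).
ω = √(g/(L cosθ)) = √(10.0/(1.59 × 0.9063)) = √6.939 = 2.634 rad/s.
Period = 2π/ω = 2.385 s.

2.39 s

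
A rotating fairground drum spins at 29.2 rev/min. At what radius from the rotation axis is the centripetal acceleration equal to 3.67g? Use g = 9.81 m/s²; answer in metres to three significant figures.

ω = 29.2 rev/min × 2π/60 = 3.058 rad/s.
a_c = ω²r = 3.67g ⇒ r = 3.67 × 9.81 / (3.058)² = 36.00/9.350 = 3.850 m.

3.85 m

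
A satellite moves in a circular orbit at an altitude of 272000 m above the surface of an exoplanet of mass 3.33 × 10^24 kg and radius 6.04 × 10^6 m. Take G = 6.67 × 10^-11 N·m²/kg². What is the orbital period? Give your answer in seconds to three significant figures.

6690 s

r = R + h = 6.04 × 10^6 + 272000 = 6.312 × 10^6 m. Gravity provides the centripetal force: G M m / r² = m v² / r ⇒ v = √(GM/r) = 5932 m/s.
T = 2πr/v = 2π × 6.312 × 10^6 / 5932 = 6686 s.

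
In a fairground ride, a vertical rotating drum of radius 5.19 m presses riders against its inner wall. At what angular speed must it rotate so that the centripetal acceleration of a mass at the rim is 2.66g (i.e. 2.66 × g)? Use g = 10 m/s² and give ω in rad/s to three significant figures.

Centripetal acceleration a_c = ω²r. Setting ω²r = 2.66g:
ω = √(2.66g / r) = √(2.66 × 10.0 / 5.19) = √5.125 = 2.264 rad/s.

2.26 rad/s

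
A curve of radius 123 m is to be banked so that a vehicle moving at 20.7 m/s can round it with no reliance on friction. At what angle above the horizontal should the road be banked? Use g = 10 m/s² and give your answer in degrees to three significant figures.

19.2°

With no friction, the horizontal component of the normal force provides the centripetal force: N sinθ = mv²/r, while N cosθ = mg vertically.
Dividing: tanθ = v²/(r g) = (20.7)²/(123 × 10.0) = 428.5/1230 = 0.3484.
θ = arctan(0.3484) = 19.21°.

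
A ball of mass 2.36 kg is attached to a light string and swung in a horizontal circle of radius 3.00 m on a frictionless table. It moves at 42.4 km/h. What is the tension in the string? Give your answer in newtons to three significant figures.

109 N

v = 42.4 km/h = 42.4/3.6 = 11.78 m/s.
The tension is the only horizontal force, so it supplies the full centripetal force: T = m v²/r = 2.36 × (11.78)²/3.00 = 2.36 × 138.7/3.00 = 109.1 N.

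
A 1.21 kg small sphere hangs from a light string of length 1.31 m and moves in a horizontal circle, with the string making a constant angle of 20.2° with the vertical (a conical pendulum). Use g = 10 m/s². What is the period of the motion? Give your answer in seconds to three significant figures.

r = L sinθ = 0.4523 m. From T sinθ = mω²r and T cosθ = mg: tanθ = ω²r/g, so ω² = g tanθ / r = g/(L cosθ).
ω = √(g/(L cosθ)) = √(10.0/(1.31 × 0.9385)) = √8.134 = 2.852 rad/s.
Period = 2π/ω = 2.203 s.

2.20 s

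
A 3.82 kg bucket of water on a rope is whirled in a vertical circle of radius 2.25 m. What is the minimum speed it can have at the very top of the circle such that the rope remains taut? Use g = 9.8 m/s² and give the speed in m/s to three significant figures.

At the highest point the centre is directly below, so both the weight and T act inward: T + mg = mv²/r.
At minimum speed T → 0, so mg = mv_min²/r ⇒ v_min = √(g r) = √(9.8 × 2.25) = 4.696 m/s.

4.70 m/s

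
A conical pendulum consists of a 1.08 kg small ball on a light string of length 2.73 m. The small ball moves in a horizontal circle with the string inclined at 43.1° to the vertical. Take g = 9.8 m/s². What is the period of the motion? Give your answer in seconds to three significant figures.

r = L sinθ = 1.865 m. From T sinθ = mω²r and T cosθ = mg: tanθ = ω²r/g, so ω² = g tanθ / r = g/(L cosθ).
ω = √(g/(L cosθ)) = √(9.8/(2.73 × 0.7302)) = √4.916 = 2.217 rad/s.
Period = 2π/ω = 2.834 s.

2.83 s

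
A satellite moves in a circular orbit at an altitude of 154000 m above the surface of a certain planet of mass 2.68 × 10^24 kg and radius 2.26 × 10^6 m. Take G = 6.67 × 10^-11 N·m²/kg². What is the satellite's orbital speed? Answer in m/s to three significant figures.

Orbital radius r = R + h = 2.26 × 10^6 + 154000 = 2.414 × 10^6 m.
Gravity supplies the centripetal force: G M m / r² = m v² / r, so v = √(GM/r).
v = √(6.67 × 10^-11 × 2.68 × 10^24 / 2.414 × 10^6) = √(7.405 × 10^7) = 8605 m/s.

8610 m/s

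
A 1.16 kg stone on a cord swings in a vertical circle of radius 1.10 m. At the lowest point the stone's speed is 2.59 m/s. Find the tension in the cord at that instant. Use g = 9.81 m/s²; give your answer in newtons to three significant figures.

At the lowest point, T points up (toward the centre) and the weight mg points down (away from the centre), so the net inward force is T − mg = mv²/r.
T = m(v²/r + g) = 1.16 × ((2.59)²/1.10 + 9.81) = 1.16 × (6.098 + 9.81) = 1.16 × 15.91 = 18.45 N.

18.5 N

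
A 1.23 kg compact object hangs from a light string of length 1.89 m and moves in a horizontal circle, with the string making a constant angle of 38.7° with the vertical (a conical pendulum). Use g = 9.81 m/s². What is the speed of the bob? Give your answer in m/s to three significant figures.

3.05 m/s

The radius of the circle is r = L sinθ = 1.89 × sin 38.7° = 1.182 m.
Horizontally T sinθ = mv²/r and vertically T cosθ = mg, so tanθ = v²/(rg).
v = √(r g tanθ) = √(1.182 × 9.81 × 0.8012) = √9.287 = 3.048 m/s.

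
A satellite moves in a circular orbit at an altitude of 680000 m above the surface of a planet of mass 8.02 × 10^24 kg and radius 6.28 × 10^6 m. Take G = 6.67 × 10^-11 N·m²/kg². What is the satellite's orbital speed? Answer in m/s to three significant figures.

Orbital radius r = R + h = 6.28 × 10^6 + 680000 = 6.960 × 10^6 m.
Gravity supplies the centripetal force: G M m / r² = m v² / r, so v = √(GM/r).
v = √(6.67 × 10^-11 × 8.02 × 10^24 / 6.960 × 10^6) = √(7.686 × 10^7) = 8767 m/s.

8770 m/s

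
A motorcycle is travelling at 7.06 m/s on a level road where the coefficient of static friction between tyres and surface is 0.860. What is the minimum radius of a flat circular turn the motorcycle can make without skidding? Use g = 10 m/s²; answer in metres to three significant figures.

5.80 m

At the limit, μ_s m g = m v²/r, so r_min = v²/(μ_s g) = (7.06)²/(0.860 × 10.0) = 49.84/8.600 = 5.796 m.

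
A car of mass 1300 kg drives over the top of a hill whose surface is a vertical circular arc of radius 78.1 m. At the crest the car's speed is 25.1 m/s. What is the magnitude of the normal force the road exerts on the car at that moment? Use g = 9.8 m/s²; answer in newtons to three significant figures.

2250 N

At the crest the centripetal acceleration points downward (toward the centre of the arc), so mg − N = mv²/r.
N = m(g − v²/r) = 1300 × (9.8 − (25.1)²/78.1) = 1300 × (9.8 − 8.067) = 1300 × 1.733 = 2253 N.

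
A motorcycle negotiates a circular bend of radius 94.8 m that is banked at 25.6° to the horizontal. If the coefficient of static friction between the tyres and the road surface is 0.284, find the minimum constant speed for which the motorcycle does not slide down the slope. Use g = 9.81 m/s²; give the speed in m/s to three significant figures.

12.6 m/s

At the minimum speed, friction acts up the slope at its limiting value f = μN. Radially (horizontal, toward centre): N sinθ − μN cosθ = mv²/r. Vertically: N cosθ + μN sinθ = mg.
Dividing: v² = r g (sinθ − μcosθ)/(cosθ + μsinθ).
sinθ − μcosθ = 0.4321 − 0.284×0.9018 = 0.1760; cosθ + μsinθ = 0.9018 + 0.284×0.4321 = 1.025.
v² = 94.8 × 9.81 × 0.1760/1.025 = 159.7 m²/s², so v = 12.64 m/s.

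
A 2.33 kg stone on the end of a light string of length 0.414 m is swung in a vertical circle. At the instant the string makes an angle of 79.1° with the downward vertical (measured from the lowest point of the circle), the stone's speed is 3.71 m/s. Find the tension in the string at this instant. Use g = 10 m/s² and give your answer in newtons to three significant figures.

81.9 N

Take the radial direction toward the centre of the circle as positive. The component of the weight along the string toward the centre is −mg cos φ (φ measured from the bottom), so Newton's second law along the string gives T − mg cos φ = m v²/r.
cos 79.1° = 0.1891, so T = m(v²/r + g cos φ) = 2.33 × ((3.71)²/0.414 + 10.0 × 0.1891) = 2.33 × (33.25 + (1.891)) = 2.33 × 35.14 = 81.87 N.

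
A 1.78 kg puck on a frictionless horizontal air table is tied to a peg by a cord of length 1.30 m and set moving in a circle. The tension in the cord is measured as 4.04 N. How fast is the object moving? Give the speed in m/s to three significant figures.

1.72 m/s

T = m v²/r ⇒ v = √(T r / m) = √(4.04 × 1.30 / 1.78) = √2.951 = 1.718 m/s.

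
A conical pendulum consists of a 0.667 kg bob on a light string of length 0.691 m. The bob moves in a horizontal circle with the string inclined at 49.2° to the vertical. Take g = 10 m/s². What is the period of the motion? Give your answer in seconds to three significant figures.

1.34 s

r = L sinθ = 0.5231 m. From T sinθ = mω²r and T cosθ = mg: tanθ = ω²r/g, so ω² = g tanθ / r = g/(L cosθ).
ω = √(g/(L cosθ)) = √(10.0/(0.691 × 0.6534)) = √22.15 = 4.706 rad/s.
Period = 2π/ω = 1.335 s.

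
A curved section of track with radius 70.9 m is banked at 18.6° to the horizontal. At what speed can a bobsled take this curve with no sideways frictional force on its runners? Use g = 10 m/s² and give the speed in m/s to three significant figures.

15.4 m/s

On a frictionless banked curve, N sinθ = mv²/r and N cosθ = mg, so tanθ = v²/(rg).
v = √(r g tanθ) = √(70.9 × 10.0 × tan 18.6°) = √(70.9 × 10.0 × 0.3365) = √238.6 = 15.45 m/s.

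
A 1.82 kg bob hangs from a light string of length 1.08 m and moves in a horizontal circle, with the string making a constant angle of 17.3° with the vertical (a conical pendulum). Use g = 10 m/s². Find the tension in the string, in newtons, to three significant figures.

Vertically the bob has no acceleration, so T cosθ = mg.
T = mg/cosθ = 1.82 × 10.0 / cos 17.3° = 18.20/0.9548 = 19.06 N.

19.1 N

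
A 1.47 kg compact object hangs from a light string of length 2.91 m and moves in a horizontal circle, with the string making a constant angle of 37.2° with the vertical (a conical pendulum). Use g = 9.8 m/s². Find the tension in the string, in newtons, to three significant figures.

Vertically the bob has no acceleration, so T cosθ = mg.
T = mg/cosθ = 1.47 × 9.8 / cos 37.2° = 14.41/0.7965 = 18.09 N.

18.1 N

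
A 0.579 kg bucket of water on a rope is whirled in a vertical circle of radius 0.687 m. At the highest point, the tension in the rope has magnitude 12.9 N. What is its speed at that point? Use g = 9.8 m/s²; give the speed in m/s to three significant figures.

4.69 m/s

At the top, T + mg = mv²/r, so v = √(r(T/m + g)) = √(0.687 × (12.9/0.579 + 9.8)) = √(0.687 × 32.08) = √22.04 = 4.695 m/s.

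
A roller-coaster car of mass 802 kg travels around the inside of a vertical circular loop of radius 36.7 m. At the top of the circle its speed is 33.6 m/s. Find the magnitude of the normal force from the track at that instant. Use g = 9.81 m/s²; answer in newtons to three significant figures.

At the top, both N and the weight mg point inward (toward the centre), so N + mg = mv²/r.
N = m(v²/r − g) = 802 × ((33.6)²/36.7 − 9.81) = 802 × (30.76 − 9.81) = 802 × 20.95 = 16800 N.

16800 N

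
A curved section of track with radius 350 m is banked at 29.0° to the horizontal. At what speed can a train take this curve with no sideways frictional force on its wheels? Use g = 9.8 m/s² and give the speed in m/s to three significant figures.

On a frictionless banked curve, N sinθ = mv²/r and N cosθ = mg, so tanθ = v²/(rg).
v = √(r g tanθ) = √(350 × 9.8 × tan 29.0°) = √(350 × 9.8 × 0.5543) = √1901 = 43.60 m/s.

43.6 m/s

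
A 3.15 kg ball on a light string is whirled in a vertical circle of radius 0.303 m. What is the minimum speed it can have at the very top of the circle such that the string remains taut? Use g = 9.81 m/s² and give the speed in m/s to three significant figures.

1.72 m/s

At the highest point the centre is directly below, so both the weight and T act inward: T + mg = mv²/r.
At minimum speed T → 0, so mg = mv_min²/r ⇒ v_min = √(g r) = √(9.81 × 0.303) = 1.724 m/s.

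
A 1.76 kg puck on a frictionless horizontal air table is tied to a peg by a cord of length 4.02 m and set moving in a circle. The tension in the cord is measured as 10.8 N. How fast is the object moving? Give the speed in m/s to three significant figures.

4.97 m/s

T = m v²/r ⇒ v = √(T r / m) = √(10.8 × 4.02 / 1.76) = √24.67 = 4.967 m/s.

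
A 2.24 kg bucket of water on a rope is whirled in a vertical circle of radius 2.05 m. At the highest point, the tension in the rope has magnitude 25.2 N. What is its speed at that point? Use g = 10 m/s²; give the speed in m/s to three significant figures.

6.60 m/s

At the top, T + mg = mv²/r, so v = √(r(T/m + g)) = √(2.05 × (25.2/2.24 + 10.0)) = √(2.05 × 21.25) = √43.56 = 6.600 m/s.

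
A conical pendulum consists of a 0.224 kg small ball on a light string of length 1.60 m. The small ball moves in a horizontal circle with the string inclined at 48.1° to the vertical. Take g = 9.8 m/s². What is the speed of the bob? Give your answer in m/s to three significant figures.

3.61 m/s

The radius of the circle is r = L sinθ = 1.60 × sin 48.1° = 1.191 m.
Horizontally T sinθ = mv²/r and vertically T cosθ = mg, so tanθ = v²/(rg).
v = √(r g tanθ) = √(1.191 × 9.8 × 1.115) = √13.01 = 3.607 m/s.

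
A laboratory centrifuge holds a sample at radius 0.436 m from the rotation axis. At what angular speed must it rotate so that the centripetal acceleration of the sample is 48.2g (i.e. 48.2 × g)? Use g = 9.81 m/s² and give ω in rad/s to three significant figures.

Centripetal acceleration a_c = ω²r. Setting ω²r = 48.2g:
ω = √(48.2g / r) = √(48.2 × 9.81 / 0.436) = √1084 = 32.93 rad/s.

32.9 rad/s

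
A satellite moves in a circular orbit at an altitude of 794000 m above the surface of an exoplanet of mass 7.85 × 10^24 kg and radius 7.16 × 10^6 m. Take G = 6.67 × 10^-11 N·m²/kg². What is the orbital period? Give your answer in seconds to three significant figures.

r = R + h = 7.16 × 10^6 + 794000 = 7.954 × 10^6 m. Gravity provides the centripetal force: G M m / r² = m v² / r ⇒ v = √(GM/r) = 8113 m/s.
T = 2πr/v = 2π × 7.954 × 10^6 / 8113 = 6160 s.

6160 s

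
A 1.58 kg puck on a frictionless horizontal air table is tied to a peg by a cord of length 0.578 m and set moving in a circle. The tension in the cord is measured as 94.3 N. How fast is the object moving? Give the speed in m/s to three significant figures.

5.87 m/s

T = m v²/r ⇒ v = √(T r / m) = √(94.3 × 0.578 / 1.58) = √34.50 = 5.873 m/s.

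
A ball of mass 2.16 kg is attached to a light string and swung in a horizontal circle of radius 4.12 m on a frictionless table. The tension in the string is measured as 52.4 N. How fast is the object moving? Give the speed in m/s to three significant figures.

T = m v²/r ⇒ v = √(T r / m) = √(52.4 × 4.12 / 2.16) = √99.95 = 9.997 m/s.

10.0 m/s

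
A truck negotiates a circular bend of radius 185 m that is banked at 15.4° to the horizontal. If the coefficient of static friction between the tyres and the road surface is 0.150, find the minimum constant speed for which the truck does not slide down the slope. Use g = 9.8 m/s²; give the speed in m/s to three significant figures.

14.8 m/s

At the minimum speed, friction acts up the slope at its limiting value f = μN. Radially (horizontal, toward centre): N sinθ − μN cosθ = mv²/r. Vertically: N cosθ + μN sinθ = mg.
Dividing: v² = r g (sinθ − μcosθ)/(cosθ + μsinθ).
sinθ − μcosθ = 0.2656 − 0.150×0.9641 = 0.1209; cosθ + μsinθ = 0.9641 + 0.150×0.2656 = 1.004.
v² = 185 × 9.8 × 0.1209/1.004 = 218.4 m²/s², so v = 14.78 m/s.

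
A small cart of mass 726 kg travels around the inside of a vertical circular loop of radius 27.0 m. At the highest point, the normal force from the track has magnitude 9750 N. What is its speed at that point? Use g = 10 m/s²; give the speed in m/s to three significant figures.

At the top, N + mg = mv²/r, so v = √(r(N/m + g)) = √(27.0 × (9750/726 + 10.0)) = √(27.0 × 23.43) = √632.6 = 25.15 m/s.

25.2 m/s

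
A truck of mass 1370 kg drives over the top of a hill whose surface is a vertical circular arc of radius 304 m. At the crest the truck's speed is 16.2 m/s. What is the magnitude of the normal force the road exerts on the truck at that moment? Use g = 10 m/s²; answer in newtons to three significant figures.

At the crest the centripetal acceleration points downward (toward the centre of the arc), so mg − N = mv²/r.
N = m(g − v²/r) = 1370 × (10.0 − (16.2)²/304) = 1370 × (10.0 − 0.8633) = 1370 × 9.137 = 12520 N.

12500 N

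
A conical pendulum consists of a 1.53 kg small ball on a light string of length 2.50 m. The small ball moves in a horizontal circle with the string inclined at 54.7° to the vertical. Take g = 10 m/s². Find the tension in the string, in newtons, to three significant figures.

26.5 N

Vertically the bob has no acceleration, so T cosθ = mg.
T = mg/cosθ = 1.53 × 10.0 / cos 54.7° = 15.30/0.5779 = 26.48 N.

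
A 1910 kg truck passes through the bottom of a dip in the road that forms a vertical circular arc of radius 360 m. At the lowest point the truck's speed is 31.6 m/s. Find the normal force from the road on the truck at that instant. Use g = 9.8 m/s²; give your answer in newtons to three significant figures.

At the lowest point, N points up (toward the centre) and the weight mg points down (away from the centre), so the net inward force is N − mg = mv²/r.
N = m(v²/r + g) = 1910 × ((31.6)²/360 + 9.8) = 1910 × (2.774 + 9.8) = 1910 × 12.57 = 24020 N.

24000 N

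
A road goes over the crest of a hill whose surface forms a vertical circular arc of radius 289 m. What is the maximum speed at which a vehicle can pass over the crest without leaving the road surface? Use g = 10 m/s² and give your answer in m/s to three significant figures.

At the crest the centre of the circle is below the vehicle, so the net downward (centripetal) force is mg − N = mv²/r.
The vehicle leaves the road when N → 0, giving v_max = √(g r) = √(10.0 × 289) = 53.76 m/s.

53.8 m/s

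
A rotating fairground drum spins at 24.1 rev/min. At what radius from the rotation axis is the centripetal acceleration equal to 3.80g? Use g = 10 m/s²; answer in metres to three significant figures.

ω = 24.1 rev/min × 2π/60 = 2.524 rad/s.
a_c = ω²r = 3.80g ⇒ r = 3.80 × 10.0 / (2.524)² = 38.00/6.369 = 5.966 m.

5.97 m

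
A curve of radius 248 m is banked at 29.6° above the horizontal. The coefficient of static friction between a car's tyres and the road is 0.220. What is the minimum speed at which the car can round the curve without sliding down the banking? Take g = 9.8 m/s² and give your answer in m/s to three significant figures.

27.4 m/s

At the minimum speed, friction acts up the slope at its limiting value f = μN. Radially (horizontal, toward centre): N sinθ − μN cosθ = mv²/r. Vertically: N cosθ + μN sinθ = mg.
Dividing: v² = r g (sinθ − μcosθ)/(cosθ + μsinθ).
sinθ − μcosθ = 0.4939 − 0.220×0.8695 = 0.3027; cosθ + μsinθ = 0.8695 + 0.220×0.4939 = 0.9782.
v² = 248 × 9.8 × 0.3027/0.9782 = 752.0 m²/s², so v = 27.42 m/s.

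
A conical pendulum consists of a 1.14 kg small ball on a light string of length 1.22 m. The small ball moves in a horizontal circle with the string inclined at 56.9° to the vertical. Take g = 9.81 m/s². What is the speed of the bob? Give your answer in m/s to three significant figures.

3.92 m/s

The radius of the circle is r = L sinθ = 1.22 × sin 56.9° = 1.022 m.
Horizontally T sinθ = mv²/r and vertically T cosθ = mg, so tanθ = v²/(rg).
v = √(r g tanθ) = √(1.022 × 9.81 × 1.534) = √15.38 = 3.922 m/s.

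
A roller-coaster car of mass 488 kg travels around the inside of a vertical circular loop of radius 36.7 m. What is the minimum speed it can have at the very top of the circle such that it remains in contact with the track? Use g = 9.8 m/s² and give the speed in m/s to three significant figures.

At the highest point the centre is directly below, so both the weight and N act inward: N + mg = mv²/r.
At minimum speed N → 0, so mg = mv_min²/r ⇒ v_min = √(g r) = √(9.8 × 36.7) = 18.96 m/s.

19.0 m/s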